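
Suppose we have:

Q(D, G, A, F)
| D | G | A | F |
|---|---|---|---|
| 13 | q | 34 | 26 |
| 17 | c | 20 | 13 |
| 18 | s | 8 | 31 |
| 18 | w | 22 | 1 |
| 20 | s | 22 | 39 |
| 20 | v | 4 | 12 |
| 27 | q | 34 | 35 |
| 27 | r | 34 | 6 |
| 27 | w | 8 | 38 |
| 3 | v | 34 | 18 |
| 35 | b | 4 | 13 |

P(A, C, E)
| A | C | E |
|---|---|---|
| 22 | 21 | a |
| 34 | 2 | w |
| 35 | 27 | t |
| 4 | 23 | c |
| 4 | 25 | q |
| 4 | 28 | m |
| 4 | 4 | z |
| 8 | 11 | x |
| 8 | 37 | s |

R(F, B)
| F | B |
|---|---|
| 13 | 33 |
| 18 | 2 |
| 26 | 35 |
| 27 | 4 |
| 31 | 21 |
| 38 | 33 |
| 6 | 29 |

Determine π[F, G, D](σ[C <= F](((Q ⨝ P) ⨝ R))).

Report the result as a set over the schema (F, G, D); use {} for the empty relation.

Joining Q and P on A yields {(13, q, 34, 26, 2, w), (18, s, 8, 31, 11, x), (18, s, 8, 31, 37, s), (18, w, 22, 1, 21, a), (20, s, 22, 39, 21, a), (20, v, 4, 12, 23, c), (20, v, 4, 12, 25, q), (20, v, 4, 12, 28, m), (20, v, 4, 12, 4, z), (27, q, 34, 35, 2, w), (27, r, 34, 6, 2, w), (27, w, 8, 38, 11, x), (27, w, 8, 38, 37, s), (3, v, 34, 18, 2, w), (35, b, 4, 13, 23, c), (35, b, 4, 13, 25, q), (35, b, 4, 13, 28, m), (35, b, 4, 13, 4, z)}.
Joining (Q ⨝ P) and R on F yields {(13, q, 34, 26, 2, w, 35), (18, s, 8, 31, 11, x, 21), (18, s, 8, 31, 37, s, 21), (27, r, 34, 6, 2, w, 29), (27, w, 8, 38, 11, x, 33), (27, w, 8, 38, 37, s, 33), (3, v, 34, 18, 2, w, 2), (35, b, 4, 13, 23, c, 33), (35, b, 4, 13, 25, q, 33), (35, b, 4, 13, 28, m, 33), (35, b, 4, 13, 4, z, 33)}.
σ[C <= F]: keep tuples satisfying C <= F → {(13, q, 34, 26, 2, w, 35), (18, s, 8, 31, 11, x, 21), (27, r, 34, 6, 2, w, 29), (27, w, 8, 38, 11, x, 33), (27, w, 8, 38, 37, s, 33), (3, v, 34, 18, 2, w, 2), (35, b, 4, 13, 4, z, 33)}
π[F, G, D]: project onto (F, G, D) (1 duplicate(s) eliminated) → {(13, b, 35), (18, v, 3), (26, q, 13), (31, s, 18), (38, w, 27), (6, r, 27)}

{(13, b, 35), (18, v, 3), (26, q, 13), (31, s, 18), (38, w, 27), (6, r, 27)}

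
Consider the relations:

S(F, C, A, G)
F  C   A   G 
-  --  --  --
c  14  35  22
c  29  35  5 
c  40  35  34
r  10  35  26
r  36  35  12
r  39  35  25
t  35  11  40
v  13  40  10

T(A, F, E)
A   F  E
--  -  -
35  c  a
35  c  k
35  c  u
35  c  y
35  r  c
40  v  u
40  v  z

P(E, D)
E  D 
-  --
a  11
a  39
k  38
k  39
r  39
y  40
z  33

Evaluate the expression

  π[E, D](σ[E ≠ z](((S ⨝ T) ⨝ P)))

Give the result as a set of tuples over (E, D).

{(a, 11), (a, 39), (k, 38), (k, 39), (y, 40)}

Joining S and T on F, A yields {(c, 14, 35, 22, a), (c, 14, 35, 22, k), (c, 14, 35, 22, u), (c, 14, 35, 22, y), (c, 29, 35, 5, a), (c, 29, 35, 5, k), (c, 29, 35, 5, u), (c, 29, 35, 5, y), (c, 40, 35, 34, a), (c, 40, 35, 34, k), (c, 40, 35, 34, u), (c, 40, 35, 34, y), (r, 10, 35, 26, c), (r, 36, 35, 12, c), (r, 39, 35, 25, c), (v, 13, 40, 10, u), (v, 13, 40, 10, z)}.
Joining (S ⨝ T) and P on E yields {(c, 14, 35, 22, a, 11), (c, 14, 35, 22, a, 39), (c, 14, 35, 22, k, 38), (c, 14, 35, 22, k, 39), (c, 14, 35, 22, y, 40), (c, 29, 35, 5, a, 11), (c, 29, 35, 5, a, 39), (c, 29, 35, 5, k, 38), (c, 29, 35, 5, k, 39), (c, 29, 35, 5, y, 40), (c, 40, 35, 34, a, 11), (c, 40, 35, 34, a, 39), (c, 40, 35, 34, k, 38), (c, 40, 35, 34, k, 39), (c, 40, 35, 34, y, 40), (v, 13, 40, 10, z, 33)}.
σ[E ≠ z]: keep tuples satisfying E ≠ z → {(c, 14, 35, 22, a, 11), (c, 14, 35, 22, a, 39), (c, 14, 35, 22, k, 38), (c, 14, 35, 22, k, 39), (c, 14, 35, 22, y, 40), (c, 29, 35, 5, a, 11), (c, 29, 35, 5, a, 39), (c, 29, 35, 5, k, 38), (c, 29, 35, 5, k, 39), (c, 29, 35, 5, y, 40), (c, 40, 35, 34, a, 11), (c, 40, 35, 34, a, 39), (c, 40, 35, 34, k, 38), (c, 40, 35, 34, k, 39), (c, 40, 35, 34, y, 40)}
π[E, D]: project onto (E, D) (10 duplicate(s) eliminated) → {(a, 11), (a, 39), (k, 38), (k, 39), (y, 40)}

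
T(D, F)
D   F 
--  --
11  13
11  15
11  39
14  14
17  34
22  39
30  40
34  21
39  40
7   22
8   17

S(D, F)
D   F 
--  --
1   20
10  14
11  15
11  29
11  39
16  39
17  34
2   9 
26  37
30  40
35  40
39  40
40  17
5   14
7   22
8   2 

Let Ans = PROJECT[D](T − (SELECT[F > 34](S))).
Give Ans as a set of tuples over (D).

{11, 14, 17, 22, 34, 7, 8}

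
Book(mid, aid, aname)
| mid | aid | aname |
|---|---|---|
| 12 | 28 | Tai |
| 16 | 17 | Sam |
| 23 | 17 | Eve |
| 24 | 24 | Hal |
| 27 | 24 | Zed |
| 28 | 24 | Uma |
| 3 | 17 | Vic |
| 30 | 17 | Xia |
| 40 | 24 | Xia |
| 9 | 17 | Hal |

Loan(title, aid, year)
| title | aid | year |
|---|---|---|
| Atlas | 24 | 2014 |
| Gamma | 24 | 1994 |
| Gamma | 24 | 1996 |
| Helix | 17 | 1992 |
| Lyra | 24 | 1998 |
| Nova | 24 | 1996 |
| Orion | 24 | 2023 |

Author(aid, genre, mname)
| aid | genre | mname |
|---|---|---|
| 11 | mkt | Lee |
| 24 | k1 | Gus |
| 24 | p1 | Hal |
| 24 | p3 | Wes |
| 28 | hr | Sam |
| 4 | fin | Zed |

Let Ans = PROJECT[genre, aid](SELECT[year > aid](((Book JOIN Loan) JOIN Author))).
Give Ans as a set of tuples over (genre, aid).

{(k1, 24), (p1, 24), (p3, 24)}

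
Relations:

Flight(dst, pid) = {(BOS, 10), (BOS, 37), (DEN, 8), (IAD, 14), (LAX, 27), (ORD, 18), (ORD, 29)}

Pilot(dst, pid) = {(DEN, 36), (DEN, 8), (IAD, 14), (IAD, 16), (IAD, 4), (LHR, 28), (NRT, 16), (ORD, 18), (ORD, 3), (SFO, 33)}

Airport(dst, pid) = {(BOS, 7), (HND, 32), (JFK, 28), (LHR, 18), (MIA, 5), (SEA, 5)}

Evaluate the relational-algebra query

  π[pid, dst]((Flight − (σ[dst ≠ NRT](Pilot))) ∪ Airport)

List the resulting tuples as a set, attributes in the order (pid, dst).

Apply σ_{dst ≠ NRT}; surviving tuples: {(DEN, 36), (DEN, 8), (IAD, 14), (IAD, 16), (IAD, 4), (LHR, 28), (ORD, 18), (ORD, 3), (SFO, 33)}
Set difference of the two operands is {(BOS, 10), (BOS, 37), (LAX, 27), (ORD, 29)}.
Set union of the two operands is {(BOS, 10), (BOS, 37), (BOS, 7), (HND, 32), (JFK, 28), (LAX, 27), (LHR, 18), (MIA, 5), (ORD, 29), (SEA, 5)}.
Projecting to pid, dst: {(10, BOS), (18, LHR), (27, LAX), (28, JFK), (29, ORD), (32, HND), (37, BOS), (5, MIA), (5, SEA), (7, BOS)}

{(10, BOS), (18, LHR), (27, LAX), (28, JFK), (29, ORD), (32, HND), (37, BOS), (5, MIA), (5, SEA), (7, BOS)}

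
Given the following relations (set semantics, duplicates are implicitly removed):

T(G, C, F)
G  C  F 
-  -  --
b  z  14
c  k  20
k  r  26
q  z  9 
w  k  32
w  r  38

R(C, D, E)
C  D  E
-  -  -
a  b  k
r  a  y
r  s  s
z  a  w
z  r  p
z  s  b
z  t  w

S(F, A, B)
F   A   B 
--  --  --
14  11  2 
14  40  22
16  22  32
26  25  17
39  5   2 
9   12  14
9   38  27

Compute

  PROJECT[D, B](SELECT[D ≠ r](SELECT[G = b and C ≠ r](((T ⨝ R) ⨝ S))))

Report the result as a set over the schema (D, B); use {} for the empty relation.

{(a, 2), (a, 22), (s, 2), (s, 22), (t, 2), (t, 22)}

Joining T and R on C yields {(b, z, 14, a, w), (b, z, 14, r, p), (b, z, 14, s, b), (b, z, 14, t, w), (k, r, 26, a, y), (k, r, 26, s, s), (q, z, 9, a, w), (q, z, 9, r, p), (q, z, 9, s, b), (q, z, 9, t, w), (w, r, 38, a, y), (w, r, 38, s, s)}.
Joining (T ⨝ R) and S on F yields {(b, z, 14, a, w, 11, 2), (b, z, 14, a, w, 40, 22), (b, z, 14, r, p, 11, 2), (b, z, 14, r, p, 40, 22), (b, z, 14, s, b, 11, 2), (b, z, 14, s, b, 40, 22), (b, z, 14, t, w, 11, 2), (b, z, 14, t, w, 40, 22), (k, r, 26, a, y, 25, 17), (k, r, 26, s, s, 25, 17), (q, z, 9, a, w, 12, 14), (q, z, 9, a, w, 38, 27), (q, z, 9, r, p, 12, 14), (q, z, 9, r, p, 38, 27), (q, z, 9, s, b, 12, 14), (q, z, 9, s, b, 38, 27), (q, z, 9, t, w, 12, 14), (q, z, 9, t, w, 38, 27)}.
σ[G = b and C ≠ r]: keep tuples satisfying G = b and C ≠ r → {(b, z, 14, a, w, 11, 2), (b, z, 14, a, w, 40, 22), (b, z, 14, r, p, 11, 2), (b, z, 14, r, p, 40, 22), (b, z, 14, s, b, 11, 2), (b, z, 14, s, b, 40, 22), (b, z, 14, t, w, 11, 2), (b, z, 14, t, w, 40, 22)}
σ[D ≠ r]: keep tuples satisfying D ≠ r → {(b, z, 14, a, w, 11, 2), (b, z, 14, a, w, 40, 22), (b, z, 14, s, b, 11, 2), (b, z, 14, s, b, 40, 22), (b, z, 14, t, w, 11, 2), (b, z, 14, t, w, 40, 22)}
Keep only column(s) D, B: {(a, 2), (a, 22), (s, 2), (s, 22), (t, 2), (t, 22)}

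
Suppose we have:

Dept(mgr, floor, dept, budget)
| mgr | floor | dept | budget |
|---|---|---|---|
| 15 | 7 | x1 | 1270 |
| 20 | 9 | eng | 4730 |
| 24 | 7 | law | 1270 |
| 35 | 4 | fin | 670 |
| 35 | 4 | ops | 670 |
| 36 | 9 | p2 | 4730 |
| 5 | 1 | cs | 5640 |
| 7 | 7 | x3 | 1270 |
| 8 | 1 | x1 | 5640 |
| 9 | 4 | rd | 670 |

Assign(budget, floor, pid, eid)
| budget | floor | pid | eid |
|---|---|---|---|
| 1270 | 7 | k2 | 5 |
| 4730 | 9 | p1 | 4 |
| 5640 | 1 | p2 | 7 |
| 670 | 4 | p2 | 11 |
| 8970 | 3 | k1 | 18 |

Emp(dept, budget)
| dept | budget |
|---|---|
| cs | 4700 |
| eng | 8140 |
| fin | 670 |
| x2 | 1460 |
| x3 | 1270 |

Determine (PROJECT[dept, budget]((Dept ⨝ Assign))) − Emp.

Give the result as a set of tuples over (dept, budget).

Dept ⋈ Assign (natural join on floor, budget): {(15, 7, x1, 1270, k2, 5), (20, 9, eng, 4730, p1, 4), (24, 7, law, 1270, k2, 5), (35, 4, fin, 670, p2, 11), (35, 4, ops, 670, p2, 11), (36, 9, p2, 4730, p1, 4), (5, 1, cs, 5640, p2, 7), (7, 7, x3, 1270, k2, 5), (8, 1, x1, 5640, p2, 7), (9, 4, rd, 670, p2, 11)}
Keep only column(s) dept, budget: {(cs, 5640), (eng, 4730), (fin, 670), (law, 1270), (ops, 670), (p2, 4730), (rd, 670), (x1, 1270), (x1, 5640), (x3, 1270)}
Set difference of the two operands is {(cs, 5640), (eng, 4730), (law, 1270), (ops, 670), (p2, 4730), (rd, 670), (x1, 1270), (x1, 5640)}.

{(cs, 5640), (eng, 4730), (law, 1270), (ops, 670), (p2, 4730), (rd, 670), (x1, 1270), (x1, 5640)}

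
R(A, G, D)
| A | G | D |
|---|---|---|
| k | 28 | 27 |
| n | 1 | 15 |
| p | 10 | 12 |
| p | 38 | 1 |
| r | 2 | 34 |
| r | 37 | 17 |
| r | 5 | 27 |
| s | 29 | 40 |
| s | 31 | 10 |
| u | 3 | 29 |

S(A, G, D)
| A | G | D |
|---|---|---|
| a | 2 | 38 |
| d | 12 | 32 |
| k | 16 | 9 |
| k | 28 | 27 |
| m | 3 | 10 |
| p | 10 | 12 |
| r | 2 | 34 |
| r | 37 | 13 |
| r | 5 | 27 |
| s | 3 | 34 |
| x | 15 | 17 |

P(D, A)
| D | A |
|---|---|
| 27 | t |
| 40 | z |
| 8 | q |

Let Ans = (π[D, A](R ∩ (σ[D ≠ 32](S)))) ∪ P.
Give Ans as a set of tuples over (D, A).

{(12, p), (27, k), (27, r), (27, t), (34, r), (40, z), (8, q)}

σ[D ≠ 32]: keep tuples satisfying D ≠ 32 → {(a, 2, 38), (k, 16, 9), (k, 28, 27), (m, 3, 10), (p, 10, 12), (r, 2, 34), (r, 37, 13), (r, 5, 27), (s, 3, 34), (x, 15, 17)}
Taking the intersection: {(k, 28, 27), (p, 10, 12), (r, 2, 34), (r, 5, 27)}
Projecting to D, A: {(12, p), (27, k), (27, r), (34, r)}
Taking the union: {(12, p), (27, k), (27, r), (27, t), (34, r), (40, z), (8, q)}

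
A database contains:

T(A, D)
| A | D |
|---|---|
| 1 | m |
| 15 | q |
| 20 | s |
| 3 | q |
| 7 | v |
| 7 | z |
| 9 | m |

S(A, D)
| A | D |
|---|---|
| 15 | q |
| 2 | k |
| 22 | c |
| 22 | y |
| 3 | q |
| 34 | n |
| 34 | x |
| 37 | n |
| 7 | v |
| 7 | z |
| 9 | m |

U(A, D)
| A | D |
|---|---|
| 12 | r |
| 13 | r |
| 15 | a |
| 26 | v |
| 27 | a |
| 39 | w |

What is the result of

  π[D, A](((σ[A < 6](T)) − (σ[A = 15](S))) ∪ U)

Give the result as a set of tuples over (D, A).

{(a, 15), (a, 27), (m, 1), (q, 3), (r, 12), (r, 13), (v, 26), (w, 39)}

Apply σ_{A < 6}; surviving tuples: {(1, m), (3, q)}
Apply σ_{A = 15}; surviving tuples: {(15, q)}
Set difference of the two operands is {(1, m), (3, q)}.
Set union of the two operands is {(1, m), (12, r), (13, r), (15, a), (26, v), (27, a), (3, q), (39, w)}.
Projecting to D, A: {(a, 15), (a, 27), (m, 1), (q, 3), (r, 12), (r, 13), (v, 26), (w, 39)}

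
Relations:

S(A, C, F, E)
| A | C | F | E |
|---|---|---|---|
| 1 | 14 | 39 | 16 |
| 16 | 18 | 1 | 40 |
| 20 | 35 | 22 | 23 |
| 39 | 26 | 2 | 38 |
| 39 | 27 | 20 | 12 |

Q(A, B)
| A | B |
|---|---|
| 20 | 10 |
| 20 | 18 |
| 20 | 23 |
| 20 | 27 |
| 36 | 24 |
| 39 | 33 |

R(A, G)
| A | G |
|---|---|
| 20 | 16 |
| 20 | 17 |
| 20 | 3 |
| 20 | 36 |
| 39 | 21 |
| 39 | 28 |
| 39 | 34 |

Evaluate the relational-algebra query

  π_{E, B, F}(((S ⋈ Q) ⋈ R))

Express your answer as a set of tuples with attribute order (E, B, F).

Natural join on A: {(20, 35, 22, 23, 10), (20, 35, 22, 23, 18), (20, 35, 22, 23, 23), (20, 35, 22, 23, 27), (39, 26, 2, 38, 33), (39, 27, 20, 12, 33)}
Natural join on A: {(20, 35, 22, 23, 10, 16), (20, 35, 22, 23, 10, 17), (20, 35, 22, 23, 10, 3), (20, 35, 22, 23, 10, 36), (20, 35, 22, 23, 18, 16), (20, 35, 22, 23, 18, 17), (20, 35, 22, 23, 18, 3), (20, 35, 22, 23, 18, 36), (20, 35, 22, 23, 23, 16), (20, 35, 22, 23, 23, 17), (20, 35, 22, 23, 23, 3), (20, 35, 22, 23, 23, 36), (20, 35, 22, 23, 27, 16), (20, 35, 22, 23, 27, 17), (20, 35, 22, 23, 27, 3), (20, 35, 22, 23, 27, 36), (39, 26, 2, 38, 33, 21), (39, 26, 2, 38, 33, 28), (39, 26, 2, 38, 33, 34), (39, 27, 20, 12, 33, 21), (39, 27, 20, 12, 33, 28), (39, 27, 20, 12, 33, 34)}
Keep only column(s) E, B, F (16 duplicate(s) eliminated): {(12, 33, 20), (23, 10, 22), (23, 18, 22), (23, 23, 22), (23, 27, 22), (38, 33, 2)}

{(12, 33, 20), (23, 10, 22), (23, 18, 22), (23, 23, 22), (23, 27, 22), (38, 33, 2)}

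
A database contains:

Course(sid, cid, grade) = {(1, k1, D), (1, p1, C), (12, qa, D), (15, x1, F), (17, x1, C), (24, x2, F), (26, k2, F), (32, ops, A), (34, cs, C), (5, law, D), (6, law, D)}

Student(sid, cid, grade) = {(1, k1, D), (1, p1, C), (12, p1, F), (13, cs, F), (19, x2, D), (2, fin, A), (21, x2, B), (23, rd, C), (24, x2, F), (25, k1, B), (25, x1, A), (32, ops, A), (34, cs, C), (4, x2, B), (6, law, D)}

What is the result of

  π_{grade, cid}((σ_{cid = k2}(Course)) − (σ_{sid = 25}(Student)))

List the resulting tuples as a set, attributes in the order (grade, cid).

{(F, k2)}

Filtering on cid = k2 leaves {(26, k2, F)}.
Filtering on sid = 25 leaves {(25, k1, B), (25, x1, A)}.
Difference: {(26, k2, F)} with {(25, k1, B), (25, x1, A)} → {(26, k2, F)}
Keep only column(s) grade, cid: {(F, k2)}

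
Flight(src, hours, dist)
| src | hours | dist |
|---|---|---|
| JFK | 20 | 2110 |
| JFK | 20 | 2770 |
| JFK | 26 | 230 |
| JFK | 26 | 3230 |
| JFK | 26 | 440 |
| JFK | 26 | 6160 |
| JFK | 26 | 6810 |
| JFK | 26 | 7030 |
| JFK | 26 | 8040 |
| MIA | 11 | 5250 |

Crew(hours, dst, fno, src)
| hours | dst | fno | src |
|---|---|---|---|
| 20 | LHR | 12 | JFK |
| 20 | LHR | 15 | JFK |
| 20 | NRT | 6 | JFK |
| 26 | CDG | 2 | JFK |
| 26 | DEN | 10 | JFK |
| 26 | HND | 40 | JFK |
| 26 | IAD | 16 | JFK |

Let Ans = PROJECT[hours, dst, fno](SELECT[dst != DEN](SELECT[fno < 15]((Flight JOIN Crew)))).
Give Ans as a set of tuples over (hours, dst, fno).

{(20, LHR, 12), (20, NRT, 6), (26, CDG, 2)}

Flight ⋈ Crew (natural join on src, hours): {(JFK, 20, 2110, LHR, 12), (JFK, 20, 2110, LHR, 15), (JFK, 20, 2110, NRT, 6), (JFK, 20, 2770, LHR, 12), (JFK, 20, 2770, LHR, 15), (JFK, 20, 2770, NRT, 6), (JFK, 26, 230, CDG, 2), (JFK, 26, 230, DEN, 10), (JFK, 26, 230, HND, 40), (JFK, 26, 230, IAD, 16), (JFK, 26, 3230, CDG, 2), (JFK, 26, 3230, DEN, 10), (JFK, 26, 3230, HND, 40), (JFK, 26, 3230, IAD, 16), (JFK, 26, 440, CDG, 2), (JFK, 26, 440, DEN, 10), (JFK, 26, 440, HND, 40), (JFK, 26, 440, IAD, 16), (JFK, 26, 6160, CDG, 2), (JFK, 26, 6160, DEN, 10), (JFK, 26, 6160, HND, 40), (JFK, 26, 6160, IAD, 16), (JFK, 26, 6810, CDG, 2), (JFK, 26, 6810, DEN, 10), (JFK, 26, 6810, HND, 40), (JFK, 26, 6810, IAD, 16), (JFK, 26, 7030, CDG, 2), (JFK, 26, 7030, DEN, 10), (JFK, 26, 7030, HND, 40), (JFK, 26, 7030, IAD, 16), (JFK, 26, 8040, CDG, 2), (JFK, 26, 8040, DEN, 10), (JFK, 26, 8040, HND, 40), (JFK, 26, 8040, IAD, 16)}
Selection fno < 15: {(JFK, 20, 2110, LHR, 12), (JFK, 20, 2110, NRT, 6), (JFK, 20, 2770, LHR, 12), (JFK, 20, 2770, NRT, 6), (JFK, 26, 230, CDG, 2), (JFK, 26, 230, DEN, 10), (JFK, 26, 3230, CDG, 2), (JFK, 26, 3230, DEN, 10), (JFK, 26, 440, CDG, 2), (JFK, 26, 440, DEN, 10), (JFK, 26, 6160, CDG, 2), (JFK, 26, 6160, DEN, 10), (JFK, 26, 6810, CDG, 2), (JFK, 26, 6810, DEN, 10), (JFK, 26, 7030, CDG, 2), (JFK, 26, 7030, DEN, 10), (JFK, 26, 8040, CDG, 2), (JFK, 26, 8040, DEN, 10)}
Selection dst != DEN: {(JFK, 20, 2110, LHR, 12), (JFK, 20, 2110, NRT, 6), (JFK, 20, 2770, LHR, 12), (JFK, 20, 2770, NRT, 6), (JFK, 26, 230, CDG, 2), (JFK, 26, 3230, CDG, 2), (JFK, 26, 440, CDG, 2), (JFK, 26, 6160, CDG, 2), (JFK, 26, 6810, CDG, 2), (JFK, 26, 7030, CDG, 2), (JFK, 26, 8040, CDG, 2)}
Keep only column(s) hours, dst, fno (8 duplicate(s) eliminated): {(20, LHR, 12), (20, NRT, 6), (26, CDG, 2)}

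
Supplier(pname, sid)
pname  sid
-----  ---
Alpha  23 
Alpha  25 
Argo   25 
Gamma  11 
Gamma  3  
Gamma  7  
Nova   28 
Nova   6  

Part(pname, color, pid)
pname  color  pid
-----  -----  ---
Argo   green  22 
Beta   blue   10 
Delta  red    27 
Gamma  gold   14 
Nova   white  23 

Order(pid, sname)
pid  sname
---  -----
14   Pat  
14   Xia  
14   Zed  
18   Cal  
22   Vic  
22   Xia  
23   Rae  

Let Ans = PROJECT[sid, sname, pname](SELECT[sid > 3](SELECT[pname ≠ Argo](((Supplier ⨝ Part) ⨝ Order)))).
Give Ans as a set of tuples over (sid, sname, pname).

{(11, Pat, Gamma), (11, Xia, Gamma), (11, Zed, Gamma), (28, Rae, Nova), (6, Rae, Nova), (7, Pat, Gamma), (7, Xia, Gamma), (7, Zed, Gamma)}

Natural join on pname: {(Argo, 25, green, 22), (Gamma, 11, gold, 14), (Gamma, 3, gold, 14), (Gamma, 7, gold, 14), (Nova, 28, white, 23), (Nova, 6, white, 23)}
Natural join on pid: {(Argo, 25, green, 22, Vic), (Argo, 25, green, 22, Xia), (Gamma, 11, gold, 14, Pat), (Gamma, 11, gold, 14, Xia), (Gamma, 11, gold, 14, Zed), (Gamma, 3, gold, 14, Pat), (Gamma, 3, gold, 14, Xia), (Gamma, 3, gold, 14, Zed), (Gamma, 7, gold, 14, Pat), (Gamma, 7, gold, 14, Xia), (Gamma, 7, gold, 14, Zed), (Nova, 28, white, 23, Rae), (Nova, 6, white, 23, Rae)}
Filtering on pname ≠ Argo leaves {(Gamma, 11, gold, 14, Pat), (Gamma, 11, gold, 14, Xia), (Gamma, 11, gold, 14, Zed), (Gamma, 3, gold, 14, Pat), (Gamma, 3, gold, 14, Xia), (Gamma, 3, gold, 14, Zed), (Gamma, 7, gold, 14, Pat), (Gamma, 7, gold, 14, Xia), (Gamma, 7, gold, 14, Zed), (Nova, 28, white, 23, Rae), (Nova, 6, white, 23, Rae)}.
Filtering on sid > 3 leaves {(Gamma, 11, gold, 14, Pat), (Gamma, 11, gold, 14, Xia), (Gamma, 11, gold, 14, Zed), (Gamma, 7, gold, 14, Pat), (Gamma, 7, gold, 14, Xia), (Gamma, 7, gold, 14, Zed), (Nova, 28, white, 23, Rae), (Nova, 6, white, 23, Rae)}.
Keep only column(s) sid, sname, pname: {(11, Pat, Gamma), (11, Xia, Gamma), (11, Zed, Gamma), (28, Rae, Nova), (6, Rae, Nova), (7, Pat, Gamma), (7, Xia, Gamma), (7, Zed, Gamma)}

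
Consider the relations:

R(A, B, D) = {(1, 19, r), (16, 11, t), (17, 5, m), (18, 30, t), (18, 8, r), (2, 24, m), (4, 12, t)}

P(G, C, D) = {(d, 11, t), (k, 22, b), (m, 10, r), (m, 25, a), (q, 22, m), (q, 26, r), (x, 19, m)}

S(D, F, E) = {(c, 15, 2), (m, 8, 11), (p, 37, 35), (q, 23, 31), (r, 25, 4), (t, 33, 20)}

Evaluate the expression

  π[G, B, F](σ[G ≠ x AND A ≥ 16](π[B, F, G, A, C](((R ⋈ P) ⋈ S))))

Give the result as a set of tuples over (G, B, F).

{(d, 11, 33), (d, 30, 33), (m, 8, 25), (q, 5, 8), (q, 8, 25)}

R ⋈ P (natural join on D): {(1, 19, r, m, 10), (1, 19, r, q, 26), (16, 11, t, d, 11), (17, 5, m, q, 22), (17, 5, m, x, 19), (18, 30, t, d, 11), (18, 8, r, m, 10), (18, 8, r, q, 26), (2, 24, m, q, 22), (2, 24, m, x, 19), (4, 12, t, d, 11)}
(R ⋈ P) ⋈ S (natural join on D): {(1, 19, r, m, 10, 25, 4), (1, 19, r, q, 26, 25, 4), (16, 11, t, d, 11, 33, 20), (17, 5, m, q, 22, 8, 11), (17, 5, m, x, 19, 8, 11), (18, 30, t, d, 11, 33, 20), (18, 8, r, m, 10, 25, 4), (18, 8, r, q, 26, 25, 4), (2, 24, m, q, 22, 8, 11), (2, 24, m, x, 19, 8, 11), (4, 12, t, d, 11, 33, 20)}
π[B, F, G, A, C]: project onto (B, F, G, A, C) → {(11, 33, d, 16, 11), (12, 33, d, 4, 11), (19, 25, m, 1, 10), (19, 25, q, 1, 26), (24, 8, q, 2, 22), (24, 8, x, 2, 19), (30, 33, d, 18, 11), (5, 8, q, 17, 22), (5, 8, x, 17, 19), (8, 25, m, 18, 10), (8, 25, q, 18, 26)}
Filtering on G ≠ x AND A ≥ 16 leaves {(11, 33, d, 16, 11), (30, 33, d, 18, 11), (5, 8, q, 17, 22), (8, 25, m, 18, 10), (8, 25, q, 18, 26)}.
π[G, B, F]: project onto (G, B, F) → {(d, 11, 33), (d, 30, 33), (m, 8, 25), (q, 5, 8), (q, 8, 25)}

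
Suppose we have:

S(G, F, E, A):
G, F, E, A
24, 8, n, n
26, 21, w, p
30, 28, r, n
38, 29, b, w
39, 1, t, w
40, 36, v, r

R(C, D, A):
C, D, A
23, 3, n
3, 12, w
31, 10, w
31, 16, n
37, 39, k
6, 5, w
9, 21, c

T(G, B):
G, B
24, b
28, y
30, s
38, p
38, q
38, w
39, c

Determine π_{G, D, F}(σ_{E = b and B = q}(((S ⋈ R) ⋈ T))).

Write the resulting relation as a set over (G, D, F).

{(38, 10, 29), (38, 12, 29), (38, 5, 29)}

S ⋈ R (natural join on A): {(24, 8, n, n, 23, 3), (24, 8, n, n, 31, 16), (30, 28, r, n, 23, 3), (30, 28, r, n, 31, 16), (38, 29, b, w, 3, 12), (38, 29, b, w, 31, 10), (38, 29, b, w, 6, 5), (39, 1, t, w, 3, 12), (39, 1, t, w, 31, 10), (39, 1, t, w, 6, 5)}
(S ⋈ R) ⋈ T (natural join on G): {(24, 8, n, n, 23, 3, b), (24, 8, n, n, 31, 16, b), (30, 28, r, n, 23, 3, s), (30, 28, r, n, 31, 16, s), (38, 29, b, w, 3, 12, p), (38, 29, b, w, 3, 12, q), (38, 29, b, w, 3, 12, w), (38, 29, b, w, 31, 10, p), (38, 29, b, w, 31, 10, q), (38, 29, b, w, 31, 10, w), (38, 29, b, w, 6, 5, p), (38, 29, b, w, 6, 5, q), (38, 29, b, w, 6, 5, w), (39, 1, t, w, 3, 12, c), (39, 1, t, w, 31, 10, c), (39, 1, t, w, 6, 5, c)}
Apply σ_{E = b and B = q}; surviving tuples: {(38, 29, b, w, 3, 12, q), (38, 29, b, w, 31, 10, q), (38, 29, b, w, 6, 5, q)}
π[G, D, F]: project onto (G, D, F) → {(38, 10, 29), (38, 12, 29), (38, 5, 29)}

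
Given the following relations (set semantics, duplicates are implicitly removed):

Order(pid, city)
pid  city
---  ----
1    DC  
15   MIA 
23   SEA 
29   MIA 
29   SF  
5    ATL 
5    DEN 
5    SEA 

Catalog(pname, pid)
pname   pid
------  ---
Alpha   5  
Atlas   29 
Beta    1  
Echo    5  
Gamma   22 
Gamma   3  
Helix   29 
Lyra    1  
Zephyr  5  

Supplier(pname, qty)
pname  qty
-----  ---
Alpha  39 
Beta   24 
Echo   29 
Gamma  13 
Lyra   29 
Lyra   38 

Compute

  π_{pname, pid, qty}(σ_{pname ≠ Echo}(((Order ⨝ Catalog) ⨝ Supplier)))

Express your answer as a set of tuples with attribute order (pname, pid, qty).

Natural join on pid: {(1, DC, Beta), (1, DC, Lyra), (29, MIA, Atlas), (29, MIA, Helix), (29, SF, Atlas), (29, SF, Helix), (5, ATL, Alpha), (5, ATL, Echo), (5, ATL, Zephyr), (5, DEN, Alpha), (5, DEN, Echo), (5, DEN, Zephyr), (5, SEA, Alpha), (5, SEA, Echo), (5, SEA, Zephyr)}
Natural join on pname: {(1, DC, Beta, 24), (1, DC, Lyra, 29), (1, DC, Lyra, 38), (5, ATL, Alpha, 39), (5, ATL, Echo, 29), (5, DEN, Alpha, 39), (5, DEN, Echo, 29), (5, SEA, Alpha, 39), (5, SEA, Echo, 29)}
Filtering on pname ≠ Echo leaves {(1, DC, Beta, 24), (1, DC, Lyra, 29), (1, DC, Lyra, 38), (5, ATL, Alpha, 39), (5, DEN, Alpha, 39), (5, SEA, Alpha, 39)}.
π[pname, pid, qty]: project onto (pname, pid, qty) (2 duplicate(s) eliminated) → {(Alpha, 5, 39), (Beta, 1, 24), (Lyra, 1, 29), (Lyra, 1, 38)}

{(Alpha, 5, 39), (Beta, 1, 24), (Lyra, 1, 29), (Lyra, 1, 38)}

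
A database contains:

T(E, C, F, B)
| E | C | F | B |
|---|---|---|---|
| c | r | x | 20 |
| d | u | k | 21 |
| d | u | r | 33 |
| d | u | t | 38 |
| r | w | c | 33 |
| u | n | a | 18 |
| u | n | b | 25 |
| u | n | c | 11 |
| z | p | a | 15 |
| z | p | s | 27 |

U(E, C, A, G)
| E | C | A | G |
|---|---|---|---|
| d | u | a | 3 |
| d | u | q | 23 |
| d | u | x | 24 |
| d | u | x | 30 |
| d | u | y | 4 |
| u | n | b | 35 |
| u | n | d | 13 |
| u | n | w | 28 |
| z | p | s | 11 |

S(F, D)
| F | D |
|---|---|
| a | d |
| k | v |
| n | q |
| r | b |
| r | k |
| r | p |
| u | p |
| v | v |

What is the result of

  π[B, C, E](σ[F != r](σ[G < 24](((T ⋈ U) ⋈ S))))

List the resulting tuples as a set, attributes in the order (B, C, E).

Natural join on E, C: {(d, u, k, 21, a, 3), (d, u, k, 21, q, 23), (d, u, k, 21, x, 24), (d, u, k, 21, x, 30), (d, u, k, 21, y, 4), (d, u, r, 33, a, 3), (d, u, r, 33, q, 23), (d, u, r, 33, x, 24), (d, u, r, 33, x, 30), (d, u, r, 33, y, 4), (d, u, t, 38, a, 3), (d, u, t, 38, q, 23), (d, u, t, 38, x, 24), (d, u, t, 38, x, 30), (d, u, t, 38, y, 4), (u, n, a, 18, b, 35), (u, n, a, 18, d, 13), (u, n, a, 18, w, 28), (u, n, b, 25, b, 35), (u, n, b, 25, d, 13), (u, n, b, 25, w, 28), (u, n, c, 11, b, 35), (u, n, c, 11, d, 13), (u, n, c, 11, w, 28), (z, p, a, 15, s, 11), (z, p, s, 27, s, 11)}
Natural join on F: {(d, u, k, 21, a, 3, v), (d, u, k, 21, q, 23, v), (d, u, k, 21, x, 24, v), (d, u, k, 21, x, 30, v), (d, u, k, 21, y, 4, v), (d, u, r, 33, a, 3, b), (d, u, r, 33, a, 3, k), (d, u, r, 33, a, 3, p), (d, u, r, 33, q, 23, b), (d, u, r, 33, q, 23, k), (d, u, r, 33, q, 23, p), (d, u, r, 33, x, 24, b), (d, u, r, 33, x, 24, k), (d, u, r, 33, x, 24, p), (d, u, r, 33, x, 30, b), (d, u, r, 33, x, 30, k), (d, u, r, 33, x, 30, p), (d, u, r, 33, y, 4, b), (d, u, r, 33, y, 4, k), (d, u, r, 33, y, 4, p), (u, n, a, 18, b, 35, d), (u, n, a, 18, d, 13, d), (u, n, a, 18, w, 28, d), (z, p, a, 15, s, 11, d)}
Selection G < 24: {(d, u, k, 21, a, 3, v), (d, u, k, 21, q, 23, v), (d, u, k, 21, y, 4, v), (d, u, r, 33, a, 3, b), (d, u, r, 33, a, 3, k), (d, u, r, 33, a, 3, p), (d, u, r, 33, q, 23, b), (d, u, r, 33, q, 23, k), (d, u, r, 33, q, 23, p), (d, u, r, 33, y, 4, b), (d, u, r, 33, y, 4, k), (d, u, r, 33, y, 4, p), (u, n, a, 18, d, 13, d), (z, p, a, 15, s, 11, d)}
Selection F != r: {(d, u, k, 21, a, 3, v), (d, u, k, 21, q, 23, v), (d, u, k, 21, y, 4, v), (u, n, a, 18, d, 13, d), (z, p, a, 15, s, 11, d)}
π[B, C, E]: project onto (B, C, E) (2 duplicate(s) eliminated) → {(15, p, z), (18, n, u), (21, u, d)}

{(15, p, z), (18, n, u), (21, u, d)}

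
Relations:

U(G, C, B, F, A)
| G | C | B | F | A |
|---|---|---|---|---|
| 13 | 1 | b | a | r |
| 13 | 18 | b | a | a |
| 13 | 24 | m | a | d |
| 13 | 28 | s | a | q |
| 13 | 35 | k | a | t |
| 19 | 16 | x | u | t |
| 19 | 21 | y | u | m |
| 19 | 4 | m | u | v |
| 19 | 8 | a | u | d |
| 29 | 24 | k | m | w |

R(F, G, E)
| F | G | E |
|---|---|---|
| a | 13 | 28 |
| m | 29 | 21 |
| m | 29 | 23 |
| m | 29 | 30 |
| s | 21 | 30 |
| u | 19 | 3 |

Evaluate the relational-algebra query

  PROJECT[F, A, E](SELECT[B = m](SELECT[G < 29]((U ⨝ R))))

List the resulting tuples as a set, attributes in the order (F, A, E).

U ⋈ R (natural join on G, F): {(13, 1, b, a, r, 28), (13, 18, b, a, a, 28), (13, 24, m, a, d, 28), (13, 28, s, a, q, 28), (13, 35, k, a, t, 28), (19, 16, x, u, t, 3), (19, 21, y, u, m, 3), (19, 4, m, u, v, 3), (19, 8, a, u, d, 3), (29, 24, k, m, w, 21), (29, 24, k, m, w, 23), (29, 24, k, m, w, 30)}
σ[G < 29]: keep tuples satisfying G < 29 → {(13, 1, b, a, r, 28), (13, 18, b, a, a, 28), (13, 24, m, a, d, 28), (13, 28, s, a, q, 28), (13, 35, k, a, t, 28), (19, 16, x, u, t, 3), (19, 21, y, u, m, 3), (19, 4, m, u, v, 3), (19, 8, a, u, d, 3)}
σ[B = m]: keep tuples satisfying B = m → {(13, 24, m, a, d, 28), (19, 4, m, u, v, 3)}
Keep only column(s) F, A, E: {(a, d, 28), (u, v, 3)}

{(a, d, 28), (u, v, 3)}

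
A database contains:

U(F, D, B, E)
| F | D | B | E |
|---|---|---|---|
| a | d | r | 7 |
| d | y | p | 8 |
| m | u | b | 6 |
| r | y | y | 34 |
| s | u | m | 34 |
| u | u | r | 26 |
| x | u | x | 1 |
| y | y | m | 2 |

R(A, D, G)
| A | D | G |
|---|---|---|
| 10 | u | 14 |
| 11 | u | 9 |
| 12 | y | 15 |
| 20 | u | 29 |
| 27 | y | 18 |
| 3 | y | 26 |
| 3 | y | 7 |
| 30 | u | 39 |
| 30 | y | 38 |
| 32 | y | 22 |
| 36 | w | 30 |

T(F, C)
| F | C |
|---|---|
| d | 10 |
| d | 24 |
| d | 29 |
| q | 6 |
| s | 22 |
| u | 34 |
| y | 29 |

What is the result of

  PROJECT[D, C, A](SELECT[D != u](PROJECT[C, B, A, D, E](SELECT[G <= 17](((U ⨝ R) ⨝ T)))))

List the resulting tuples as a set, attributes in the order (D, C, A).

U ⋈ R (natural join on D): {(d, y, p, 8, 12, 15), (d, y, p, 8, 27, 18), (d, y, p, 8, 3, 26), (d, y, p, 8, 3, 7), (d, y, p, 8, 30, 38), (d, y, p, 8, 32, 22), (m, u, b, 6, 10, 14), (m, u, b, 6, 11, 9), (m, u, b, 6, 20, 29), (m, u, b, 6, 30, 39), (r, y, y, 34, 12, 15), (r, y, y, 34, 27, 18), (r, y, y, 34, 3, 26), (r, y, y, 34, 3, 7), (r, y, y, 34, 30, 38), (r, y, y, 34, 32, 22), (s, u, m, 34, 10, 14), (s, u, m, 34, 11, 9), (s, u, m, 34, 20, 29), (s, u, m, 34, 30, 39), (u, u, r, 26, 10, 14), (u, u, r, 26, 11, 9), (u, u, r, 26, 20, 29), (u, u, r, 26, 30, 39), (x, u, x, 1, 10, 14), (x, u, x, 1, 11, 9), (x, u, x, 1, 20, 29), (x, u, x, 1, 30, 39), (y, y, m, 2, 12, 15), (y, y, m, 2, 27, 18), (y, y, m, 2, 3, 26), (y, y, m, 2, 3, 7), (y, y, m, 2, 30, 38), (y, y, m, 2, 32, 22)}
(U ⨝ R) ⋈ T (natural join on F): {(d, y, p, 8, 12, 15, 10), (d, y, p, 8, 12, 15, 24), (d, y, p, 8, 12, 15, 29), (d, y, p, 8, 27, 18, 10), (d, y, p, 8, 27, 18, 24), (d, y, p, 8, 27, 18, 29), (d, y, p, 8, 3, 26, 10), (d, y, p, 8, 3, 26, 24), (d, y, p, 8, 3, 26, 29), (d, y, p, 8, 3, 7, 10), (d, y, p, 8, 3, 7, 24), (d, y, p, 8, 3, 7, 29), (d, y, p, 8, 30, 38, 10), (d, y, p, 8, 30, 38, 24), (d, y, p, 8, 30, 38, 29), (d, y, p, 8, 32, 22, 10), (d, y, p, 8, 32, 22, 24), (d, y, p, 8, 32, 22, 29), (s, u, m, 34, 10, 14, 22), (s, u, m, 34, 11, 9, 22), (s, u, m, 34, 20, 29, 22), (s, u, m, 34, 30, 39, 22), (u, u, r, 26, 10, 14, 34), (u, u, r, 26, 11, 9, 34), (u, u, r, 26, 20, 29, 34), (u, u, r, 26, 30, 39, 34), (y, y, m, 2, 12, 15, 29), (y, y, m, 2, 27, 18, 29), (y, y, m, 2, 3, 26, 29), (y, y, m, 2, 3, 7, 29), (y, y, m, 2, 30, 38, 29), (y, y, m, 2, 32, 22, 29)}
Selection G <= 17: {(d, y, p, 8, 12, 15, 10), (d, y, p, 8, 12, 15, 24), (d, y, p, 8, 12, 15, 29), (d, y, p, 8, 3, 7, 10), (d, y, p, 8, 3, 7, 24), (d, y, p, 8, 3, 7, 29), (s, u, m, 34, 10, 14, 22), (s, u, m, 34, 11, 9, 22), (u, u, r, 26, 10, 14, 34), (u, u, r, 26, 11, 9, 34), (y, y, m, 2, 12, 15, 29), (y, y, m, 2, 3, 7, 29)}
π[C, B, A, D, E]: project onto (C, B, A, D, E) → {(10, p, 12, y, 8), (10, p, 3, y, 8), (22, m, 10, u, 34), (22, m, 11, u, 34), (24, p, 12, y, 8), (24, p, 3, y, 8), (29, m, 12, y, 2), (29, m, 3, y, 2), (29, p, 12, y, 8), (29, p, 3, y, 8), (34, r, 10, u, 26), (34, r, 11, u, 26)}
Selection D != u: {(10, p, 12, y, 8), (10, p, 3, y, 8), (24, p, 12, y, 8), (24, p, 3, y, 8), (29, m, 12, y, 2), (29, m, 3, y, 2), (29, p, 12, y, 8), (29, p, 3, y, 8)}
π[D, C, A]: project onto (D, C, A) (2 duplicate(s) eliminated) → {(y, 10, 12), (y, 10, 3), (y, 24, 12), (y, 24, 3), (y, 29, 12), (y, 29, 3)}

{(y, 10, 12), (y, 10, 3), (y, 24, 12), (y, 24, 3), (y, 29, 12), (y, 29, 3)}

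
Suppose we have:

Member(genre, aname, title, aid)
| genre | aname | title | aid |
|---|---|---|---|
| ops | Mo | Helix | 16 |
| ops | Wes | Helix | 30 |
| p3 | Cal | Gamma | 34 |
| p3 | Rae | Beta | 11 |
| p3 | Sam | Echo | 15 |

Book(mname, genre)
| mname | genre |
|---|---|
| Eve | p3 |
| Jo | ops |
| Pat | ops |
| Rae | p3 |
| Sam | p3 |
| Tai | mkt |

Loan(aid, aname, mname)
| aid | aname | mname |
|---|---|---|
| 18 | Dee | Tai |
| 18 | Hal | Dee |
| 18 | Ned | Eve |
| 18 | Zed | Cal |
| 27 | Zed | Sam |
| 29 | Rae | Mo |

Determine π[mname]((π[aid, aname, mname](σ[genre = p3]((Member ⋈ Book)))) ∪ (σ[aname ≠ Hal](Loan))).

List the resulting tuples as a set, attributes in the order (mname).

{Cal, Eve, Mo, Rae, Sam, Tai}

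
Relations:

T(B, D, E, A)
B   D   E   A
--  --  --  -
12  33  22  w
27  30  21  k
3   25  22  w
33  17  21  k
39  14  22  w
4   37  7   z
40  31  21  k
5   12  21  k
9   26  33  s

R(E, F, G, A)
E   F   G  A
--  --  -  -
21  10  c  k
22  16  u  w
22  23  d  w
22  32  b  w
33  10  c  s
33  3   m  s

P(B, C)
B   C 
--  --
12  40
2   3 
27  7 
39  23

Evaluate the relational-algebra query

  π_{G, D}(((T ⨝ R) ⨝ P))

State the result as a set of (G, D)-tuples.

{(b, 14), (b, 33), (c, 30), (d, 14), (d, 33), (u, 14), (u, 33)}

Joining T and R on E, A yields {(12, 33, 22, w, 16, u), (12, 33, 22, w, 23, d), (12, 33, 22, w, 32, b), (27, 30, 21, k, 10, c), (3, 25, 22, w, 16, u), (3, 25, 22, w, 23, d), (3, 25, 22, w, 32, b), (33, 17, 21, k, 10, c), (39, 14, 22, w, 16, u), (39, 14, 22, w, 23, d), (39, 14, 22, w, 32, b), (40, 31, 21, k, 10, c), (5, 12, 21, k, 10, c), (9, 26, 33, s, 10, c), (9, 26, 33, s, 3, m)}.
Joining (T ⨝ R) and P on B yields {(12, 33, 22, w, 16, u, 40), (12, 33, 22, w, 23, d, 40), (12, 33, 22, w, 32, b, 40), (27, 30, 21, k, 10, c, 7), (39, 14, 22, w, 16, u, 23), (39, 14, 22, w, 23, d, 23), (39, 14, 22, w, 32, b, 23)}.
π[G, D]: project onto (G, D) → {(b, 14), (b, 33), (c, 30), (d, 14), (d, 33), (u, 14), (u, 33)}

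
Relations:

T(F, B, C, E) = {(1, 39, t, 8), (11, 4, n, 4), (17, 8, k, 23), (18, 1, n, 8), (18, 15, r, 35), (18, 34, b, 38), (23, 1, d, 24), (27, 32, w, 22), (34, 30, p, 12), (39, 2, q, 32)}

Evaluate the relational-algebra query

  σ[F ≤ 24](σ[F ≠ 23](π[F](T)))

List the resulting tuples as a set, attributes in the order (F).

Projecting to F (2 duplicate(s) eliminated): {1, 11, 17, 18, 23, 27, 34, 39}
Apply σ_{F ≠ 23}; surviving tuples: {1, 11, 17, 18, 27, 34, 39}
Apply σ_{F ≤ 24}; surviving tuples: {1, 11, 17, 18}

{1, 11, 17, 18}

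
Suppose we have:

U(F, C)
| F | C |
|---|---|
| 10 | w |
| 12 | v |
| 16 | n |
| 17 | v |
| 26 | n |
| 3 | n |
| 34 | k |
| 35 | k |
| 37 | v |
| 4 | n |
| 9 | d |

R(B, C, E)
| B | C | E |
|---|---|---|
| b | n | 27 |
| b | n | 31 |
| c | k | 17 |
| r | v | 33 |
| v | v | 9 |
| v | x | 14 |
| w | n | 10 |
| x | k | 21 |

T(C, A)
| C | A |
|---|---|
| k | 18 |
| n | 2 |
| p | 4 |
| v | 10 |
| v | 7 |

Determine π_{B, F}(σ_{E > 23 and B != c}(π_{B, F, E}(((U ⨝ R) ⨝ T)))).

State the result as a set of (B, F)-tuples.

Joining U and R on C yields {(12, v, r, 33), (12, v, v, 9), (16, n, b, 27), (16, n, b, 31), (16, n, w, 10), (17, v, r, 33), (17, v, v, 9), (26, n, b, 27), (26, n, b, 31), (26, n, w, 10), (3, n, b, 27), (3, n, b, 31), (3, n, w, 10), (34, k, c, 17), (34, k, x, 21), (35, k, c, 17), (35, k, x, 21), (37, v, r, 33), (37, v, v, 9), (4, n, b, 27), (4, n, b, 31), (4, n, w, 10)}.
Joining (U ⨝ R) and T on C yields {(12, v, r, 33, 10), (12, v, r, 33, 7), (12, v, v, 9, 10), (12, v, v, 9, 7), (16, n, b, 27, 2), (16, n, b, 31, 2), (16, n, w, 10, 2), (17, v, r, 33, 10), (17, v, r, 33, 7), (17, v, v, 9, 10), (17, v, v, 9, 7), (26, n, b, 27, 2), (26, n, b, 31, 2), (26, n, w, 10, 2), (3, n, b, 27, 2), (3, n, b, 31, 2), (3, n, w, 10, 2), (34, k, c, 17, 18), (34, k, x, 21, 18), (35, k, c, 17, 18), (35, k, x, 21, 18), (37, v, r, 33, 10), (37, v, r, 33, 7), (37, v, v, 9, 10), (37, v, v, 9, 7), (4, n, b, 27, 2), (4, n, b, 31, 2), (4, n, w, 10, 2)}.
Keep only column(s) B, F, E (6 duplicate(s) eliminated): {(b, 16, 27), (b, 16, 31), (b, 26, 27), (b, 26, 31), (b, 3, 27), (b, 3, 31), (b, 4, 27), (b, 4, 31), (c, 34, 17), (c, 35, 17), (r, 12, 33), (r, 17, 33), (r, 37, 33), (v, 12, 9), (v, 17, 9), (v, 37, 9), (w, 16, 10), (w, 26, 10), (w, 3, 10), (w, 4, 10), (x, 34, 21), (x, 35, 21)}
Filtering on E > 23 and B != c leaves {(b, 16, 27), (b, 16, 31), (b, 26, 27), (b, 26, 31), (b, 3, 27), (b, 3, 31), (b, 4, 27), (b, 4, 31), (r, 12, 33), (r, 17, 33), (r, 37, 33)}.
Keep only column(s) B, F (4 duplicate(s) eliminated): {(b, 16), (b, 26), (b, 3), (b, 4), (r, 12), (r, 17), (r, 37)}

{(b, 16), (b, 26), (b, 3), (b, 4), (r, 12), (r, 17), (r, 37)}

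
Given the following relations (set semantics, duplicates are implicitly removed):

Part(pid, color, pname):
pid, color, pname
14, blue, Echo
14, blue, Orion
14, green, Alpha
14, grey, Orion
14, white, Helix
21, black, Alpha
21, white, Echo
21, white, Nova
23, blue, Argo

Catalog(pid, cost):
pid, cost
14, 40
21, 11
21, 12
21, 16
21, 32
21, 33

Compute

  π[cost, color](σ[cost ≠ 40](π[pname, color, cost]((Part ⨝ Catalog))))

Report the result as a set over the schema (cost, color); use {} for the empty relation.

Joining Part and Catalog on pid yields {(14, blue, Echo, 40), (14, blue, Orion, 40), (14, green, Alpha, 40), (14, grey, Orion, 40), (14, white, Helix, 40), (21, black, Alpha, 11), (21, black, Alpha, 12), (21, black, Alpha, 16), (21, black, Alpha, 32), (21, black, Alpha, 33), (21, white, Echo, 11), (21, white, Echo, 12), (21, white, Echo, 16), (21, white, Echo, 32), (21, white, Echo, 33), (21, white, Nova, 11), (21, white, Nova, 12), (21, white, Nova, 16), (21, white, Nova, 32), (21, white, Nova, 33)}.
π_{pname, color, cost} gives {(Alpha, black, 11), (Alpha, black, 12), (Alpha, black, 16), (Alpha, black, 32), (Alpha, black, 33), (Alpha, green, 40), (Echo, blue, 40), (Echo, white, 11), (Echo, white, 12), (Echo, white, 16), (Echo, white, 32), (Echo, white, 33), (Helix, white, 40), (Nova, white, 11), (Nova, white, 12), (Nova, white, 16), (Nova, white, 32), (Nova, white, 33), (Orion, blue, 40), (Orion, grey, 40)}.
σ[cost ≠ 40]: keep tuples satisfying cost ≠ 40 → {(Alpha, black, 11), (Alpha, black, 12), (Alpha, black, 16), (Alpha, black, 32), (Alpha, black, 33), (Echo, white, 11), (Echo, white, 12), (Echo, white, 16), (Echo, white, 32), (Echo, white, 33), (Nova, white, 11), (Nova, white, 12), (Nova, white, 16), (Nova, white, 32), (Nova, white, 33)}
π_{cost, color} gives {(11, black), (11, white), (12, black), (12, white), (16, black), (16, white), (32, black), (32, white), (33, black), (33, white)} (5 duplicate(s) eliminated).

{(11, black), (11, white), (12, black), (12, white), (16, black), (16, white), (32, black), (32, white), (33, black), (33, white)}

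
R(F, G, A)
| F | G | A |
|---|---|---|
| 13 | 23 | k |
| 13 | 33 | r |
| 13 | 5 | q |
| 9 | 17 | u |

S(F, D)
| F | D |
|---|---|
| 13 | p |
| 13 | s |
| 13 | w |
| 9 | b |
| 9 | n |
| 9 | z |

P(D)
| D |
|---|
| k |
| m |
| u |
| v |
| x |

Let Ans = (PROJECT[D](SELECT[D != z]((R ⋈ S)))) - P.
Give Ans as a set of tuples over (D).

R ⋈ S (natural join on F): {(13, 23, k, p), (13, 23, k, s), (13, 23, k, w), (13, 33, r, p), (13, 33, r, s), (13, 33, r, w), (13, 5, q, p), (13, 5, q, s), (13, 5, q, w), (9, 17, u, b), (9, 17, u, n), (9, 17, u, z)}
Apply σ_{D != z}; surviving tuples: {(13, 23, k, p), (13, 23, k, s), (13, 23, k, w), (13, 33, r, p), (13, 33, r, s), (13, 33, r, w), (13, 5, q, p), (13, 5, q, s), (13, 5, q, w), (9, 17, u, b), (9, 17, u, n)}
π[D]: project onto (D) (6 duplicate(s) eliminated) → {b, n, p, s, w}
Taking the difference: {b, n, p, s, w}

{b, n, p, s, w}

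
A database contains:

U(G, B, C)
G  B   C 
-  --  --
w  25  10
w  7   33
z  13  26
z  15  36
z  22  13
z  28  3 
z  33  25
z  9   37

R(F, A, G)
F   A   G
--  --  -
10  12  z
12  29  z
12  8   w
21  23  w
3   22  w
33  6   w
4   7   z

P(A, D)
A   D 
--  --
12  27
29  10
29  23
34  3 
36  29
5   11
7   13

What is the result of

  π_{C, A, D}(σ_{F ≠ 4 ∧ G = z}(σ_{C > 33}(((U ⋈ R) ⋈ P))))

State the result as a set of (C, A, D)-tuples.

{(36, 12, 27), (36, 29, 10), (36, 29, 23), (37, 12, 27), (37, 29, 10), (37, 29, 23)}

U ⋈ R (natural join on G): {(w, 25, 10, 12, 8), (w, 25, 10, 21, 23), (w, 25, 10, 3, 22), (w, 25, 10, 33, 6), (w, 7, 33, 12, 8), (w, 7, 33, 21, 23), (w, 7, 33, 3, 22), (w, 7, 33, 33, 6), (z, 13, 26, 10, 12), (z, 13, 26, 12, 29), (z, 13, 26, 4, 7), (z, 15, 36, 10, 12), (z, 15, 36, 12, 29), (z, 15, 36, 4, 7), (z, 22, 13, 10, 12), (z, 22, 13, 12, 29), (z, 22, 13, 4, 7), (z, 28, 3, 10, 12), (z, 28, 3, 12, 29), (z, 28, 3, 4, 7), (z, 33, 25, 10, 12), (z, 33, 25, 12, 29), (z, 33, 25, 4, 7), (z, 9, 37, 10, 12), (z, 9, 37, 12, 29), (z, 9, 37, 4, 7)}
(U ⋈ R) ⋈ P (natural join on A): {(z, 13, 26, 10, 12, 27), (z, 13, 26, 12, 29, 10), (z, 13, 26, 12, 29, 23), (z, 13, 26, 4, 7, 13), (z, 15, 36, 10, 12, 27), (z, 15, 36, 12, 29, 10), (z, 15, 36, 12, 29, 23), (z, 15, 36, 4, 7, 13), (z, 22, 13, 10, 12, 27), (z, 22, 13, 12, 29, 10), (z, 22, 13, 12, 29, 23), (z, 22, 13, 4, 7, 13), (z, 28, 3, 10, 12, 27), (z, 28, 3, 12, 29, 10), (z, 28, 3, 12, 29, 23), (z, 28, 3, 4, 7, 13), (z, 33, 25, 10, 12, 27), (z, 33, 25, 12, 29, 10), (z, 33, 25, 12, 29, 23), (z, 33, 25, 4, 7, 13), (z, 9, 37, 10, 12, 27), (z, 9, 37, 12, 29, 10), (z, 9, 37, 12, 29, 23), (z, 9, 37, 4, 7, 13)}
Filtering on C > 33 leaves {(z, 15, 36, 10, 12, 27), (z, 15, 36, 12, 29, 10), (z, 15, 36, 12, 29, 23), (z, 15, 36, 4, 7, 13), (z, 9, 37, 10, 12, 27), (z, 9, 37, 12, 29, 10), (z, 9, 37, 12, 29, 23), (z, 9, 37, 4, 7, 13)}.
Filtering on F ≠ 4 ∧ G = z leaves {(z, 15, 36, 10, 12, 27), (z, 15, 36, 12, 29, 10), (z, 15, 36, 12, 29, 23), (z, 9, 37, 10, 12, 27), (z, 9, 37, 12, 29, 10), (z, 9, 37, 12, 29, 23)}.
Keep only column(s) C, A, D: {(36, 12, 27), (36, 29, 10), (36, 29, 23), (37, 12, 27), (37, 29, 10), (37, 29, 23)}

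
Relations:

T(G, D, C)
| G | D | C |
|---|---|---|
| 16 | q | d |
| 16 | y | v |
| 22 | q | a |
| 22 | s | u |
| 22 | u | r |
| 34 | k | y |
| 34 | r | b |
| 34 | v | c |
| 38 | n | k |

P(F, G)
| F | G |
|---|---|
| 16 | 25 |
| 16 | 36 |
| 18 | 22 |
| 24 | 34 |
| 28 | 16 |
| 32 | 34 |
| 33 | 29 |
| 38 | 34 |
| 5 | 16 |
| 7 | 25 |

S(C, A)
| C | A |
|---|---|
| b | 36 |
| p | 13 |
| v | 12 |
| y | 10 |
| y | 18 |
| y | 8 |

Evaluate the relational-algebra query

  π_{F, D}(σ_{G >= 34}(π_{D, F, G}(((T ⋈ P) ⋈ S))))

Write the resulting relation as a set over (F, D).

Joining T and P on G yields {(16, q, d, 28), (16, q, d, 5), (16, y, v, 28), (16, y, v, 5), (22, q, a, 18), (22, s, u, 18), (22, u, r, 18), (34, k, y, 24), (34, k, y, 32), (34, k, y, 38), (34, r, b, 24), (34, r, b, 32), (34, r, b, 38), (34, v, c, 24), (34, v, c, 32), (34, v, c, 38)}.
Joining (T ⋈ P) and S on C yields {(16, y, v, 28, 12), (16, y, v, 5, 12), (34, k, y, 24, 10), (34, k, y, 24, 18), (34, k, y, 24, 8), (34, k, y, 32, 10), (34, k, y, 32, 18), (34, k, y, 32, 8), (34, k, y, 38, 10), (34, k, y, 38, 18), (34, k, y, 38, 8), (34, r, b, 24, 36), (34, r, b, 32, 36), (34, r, b, 38, 36)}.
π_{D, F, G} gives {(k, 24, 34), (k, 32, 34), (k, 38, 34), (r, 24, 34), (r, 32, 34), (r, 38, 34), (y, 28, 16), (y, 5, 16)} (6 duplicate(s) eliminated).
Filtering on G >= 34 leaves {(k, 24, 34), (k, 32, 34), (k, 38, 34), (r, 24, 34), (r, 32, 34), (r, 38, 34)}.
π_{F, D} gives {(24, k), (24, r), (32, k), (32, r), (38, k), (38, r)}.

{(24, k), (24, r), (32, k), (32, r), (38, k), (38, r)}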